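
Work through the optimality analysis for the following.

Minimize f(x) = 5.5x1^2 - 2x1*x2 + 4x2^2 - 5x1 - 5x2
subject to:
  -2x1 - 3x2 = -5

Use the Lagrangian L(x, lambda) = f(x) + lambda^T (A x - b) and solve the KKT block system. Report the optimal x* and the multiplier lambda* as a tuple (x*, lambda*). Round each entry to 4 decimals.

Form the Lagrangian:
  L(x, lambda) = (1/2) x^T Q x + c^T x + lambda^T (A x - b)
Stationarity (grad_x L = 0): Q x + c + A^T lambda = 0.
Primal feasibility: A x = b.

This gives the KKT block system:
  [ Q   A^T ] [ x     ]   [-c ]
  [ A    0  ] [ lambda ] = [ b ]

Solving the linear system:
  x*      = (0.8065, 1.129)
  lambda* = (0.8065)
  f(x*)   = -2.8226

x* = (0.8065, 1.129), lambda* = (0.8065)


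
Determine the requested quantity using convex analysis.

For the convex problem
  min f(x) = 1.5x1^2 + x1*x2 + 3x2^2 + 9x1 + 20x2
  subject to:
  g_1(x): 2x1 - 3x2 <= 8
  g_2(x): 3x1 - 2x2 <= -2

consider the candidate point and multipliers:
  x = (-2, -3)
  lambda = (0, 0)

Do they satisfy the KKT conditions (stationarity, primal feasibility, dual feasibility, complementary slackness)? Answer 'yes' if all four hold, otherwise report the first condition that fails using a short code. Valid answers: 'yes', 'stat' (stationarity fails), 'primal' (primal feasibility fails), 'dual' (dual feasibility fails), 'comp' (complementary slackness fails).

Gradient of f: grad f(x) = Q x + c = (0, 0)
Constraint values g_i(x) = a_i^T x - b_i:
  g_1((-2, -3)) = -3
  g_2((-2, -3)) = 2
Stationarity residual: grad f(x) + sum_i lambda_i a_i = (0, 0)
  -> stationarity OK
Primal feasibility (all g_i <= 0): FAILS
Dual feasibility (all lambda_i >= 0): OK
Complementary slackness (lambda_i * g_i(x) = 0 for all i): OK

Verdict: the first failing condition is primal_feasibility -> primal.

primal


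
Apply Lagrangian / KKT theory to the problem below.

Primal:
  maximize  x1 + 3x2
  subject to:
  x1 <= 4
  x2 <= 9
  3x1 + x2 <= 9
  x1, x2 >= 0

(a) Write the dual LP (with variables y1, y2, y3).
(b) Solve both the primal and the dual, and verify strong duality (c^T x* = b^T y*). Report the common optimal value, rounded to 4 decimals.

The standard primal-dual pair for 'max c^T x s.t. A x <= b, x >= 0' is:
  Dual:  min b^T y  s.t.  A^T y >= c,  y >= 0.

So the dual LP is:
  minimize  4y1 + 9y2 + 9y3
  subject to:
    y1 + 3y3 >= 1
    y2 + y3 >= 3
    y1, y2, y3 >= 0

Solving the primal: x* = (0, 9).
  primal value c^T x* = 27.
Solving the dual: y* = (0, 2.6667, 0.3333).
  dual value b^T y* = 27.
Strong duality: c^T x* = b^T y*. Confirmed.

27


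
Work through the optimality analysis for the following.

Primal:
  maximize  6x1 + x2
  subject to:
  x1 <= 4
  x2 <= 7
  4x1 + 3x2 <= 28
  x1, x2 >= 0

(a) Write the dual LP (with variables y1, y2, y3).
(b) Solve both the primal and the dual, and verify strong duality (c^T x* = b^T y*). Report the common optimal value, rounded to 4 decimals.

The standard primal-dual pair for 'max c^T x s.t. A x <= b, x >= 0' is:
  Dual:  min b^T y  s.t.  A^T y >= c,  y >= 0.

So the dual LP is:
  minimize  4y1 + 7y2 + 28y3
  subject to:
    y1 + 4y3 >= 6
    y2 + 3y3 >= 1
    y1, y2, y3 >= 0

Solving the primal: x* = (4, 4).
  primal value c^T x* = 28.
Solving the dual: y* = (4.6667, 0, 0.3333).
  dual value b^T y* = 28.
Strong duality: c^T x* = b^T y*. Confirmed.

28


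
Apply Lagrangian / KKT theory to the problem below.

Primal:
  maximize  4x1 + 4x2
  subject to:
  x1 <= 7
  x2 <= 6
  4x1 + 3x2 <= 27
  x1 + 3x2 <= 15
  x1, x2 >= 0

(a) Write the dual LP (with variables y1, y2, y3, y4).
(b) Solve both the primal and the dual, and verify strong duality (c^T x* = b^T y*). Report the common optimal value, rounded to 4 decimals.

The standard primal-dual pair for 'max c^T x s.t. A x <= b, x >= 0' is:
  Dual:  min b^T y  s.t.  A^T y >= c,  y >= 0.

So the dual LP is:
  minimize  7y1 + 6y2 + 27y3 + 15y4
  subject to:
    y1 + 4y3 + y4 >= 4
    y2 + 3y3 + 3y4 >= 4
    y1, y2, y3, y4 >= 0

Solving the primal: x* = (4, 3.6667).
  primal value c^T x* = 30.6667.
Solving the dual: y* = (0, 0, 0.8889, 0.4444).
  dual value b^T y* = 30.6667.
Strong duality: c^T x* = b^T y*. Confirmed.

30.6667


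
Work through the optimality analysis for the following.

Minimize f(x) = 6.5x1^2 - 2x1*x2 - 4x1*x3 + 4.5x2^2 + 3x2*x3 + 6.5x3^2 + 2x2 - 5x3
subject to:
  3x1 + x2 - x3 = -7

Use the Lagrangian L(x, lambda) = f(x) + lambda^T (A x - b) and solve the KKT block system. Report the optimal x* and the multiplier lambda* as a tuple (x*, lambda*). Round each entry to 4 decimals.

Form the Lagrangian:
  L(x, lambda) = (1/2) x^T Q x + c^T x + lambda^T (A x - b)
Stationarity (grad_x L = 0): Q x + c + A^T lambda = 0.
Primal feasibility: A x = b.

This gives the KKT block system:
  [ Q   A^T ] [ x     ]   [-c ]
  [ A    0  ] [ lambda ] = [ b ]

Solving the linear system:
  x*      = (-1.5465, -1.5731, 0.7874)
  lambda* = (6.7027)
  f(x*)   = 19.9178

x* = (-1.5465, -1.5731, 0.7874), lambda* = (6.7027)


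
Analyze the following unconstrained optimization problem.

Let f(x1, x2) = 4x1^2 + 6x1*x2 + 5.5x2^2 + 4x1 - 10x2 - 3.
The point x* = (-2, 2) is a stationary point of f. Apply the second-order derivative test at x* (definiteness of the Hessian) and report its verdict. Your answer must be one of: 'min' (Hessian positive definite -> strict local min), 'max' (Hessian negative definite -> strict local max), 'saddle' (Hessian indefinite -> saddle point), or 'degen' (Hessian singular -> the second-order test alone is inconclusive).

Compute the Hessian H = grad^2 f:
  H = [[8, 6], [6, 11]]
Verify stationarity: grad f(x*) = H x* + g = (0, 0).
Eigenvalues of H: 3.3153, 15.6847.
Both eigenvalues > 0, so H is positive definite -> x* is a strict local min.

min


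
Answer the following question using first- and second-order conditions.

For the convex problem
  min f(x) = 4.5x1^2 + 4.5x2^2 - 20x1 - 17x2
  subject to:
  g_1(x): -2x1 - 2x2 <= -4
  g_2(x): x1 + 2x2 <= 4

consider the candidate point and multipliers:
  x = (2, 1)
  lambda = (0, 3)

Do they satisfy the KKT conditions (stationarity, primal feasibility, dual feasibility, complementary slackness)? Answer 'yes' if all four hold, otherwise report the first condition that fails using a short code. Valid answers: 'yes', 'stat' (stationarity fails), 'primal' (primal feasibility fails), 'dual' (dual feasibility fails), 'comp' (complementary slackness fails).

Gradient of f: grad f(x) = Q x + c = (-2, -8)
Constraint values g_i(x) = a_i^T x - b_i:
  g_1((2, 1)) = -2
  g_2((2, 1)) = 0
Stationarity residual: grad f(x) + sum_i lambda_i a_i = (1, -2)
  -> stationarity FAILS
Primal feasibility (all g_i <= 0): OK
Dual feasibility (all lambda_i >= 0): OK
Complementary slackness (lambda_i * g_i(x) = 0 for all i): OK

Verdict: the first failing condition is stationarity -> stat.

stat


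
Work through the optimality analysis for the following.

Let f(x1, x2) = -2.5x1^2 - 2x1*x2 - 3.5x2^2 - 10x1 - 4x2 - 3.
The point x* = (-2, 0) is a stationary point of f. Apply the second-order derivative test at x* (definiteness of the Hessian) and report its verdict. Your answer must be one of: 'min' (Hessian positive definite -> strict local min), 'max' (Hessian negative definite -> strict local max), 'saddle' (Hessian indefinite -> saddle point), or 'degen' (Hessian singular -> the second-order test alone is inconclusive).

Compute the Hessian H = grad^2 f:
  H = [[-5, -2], [-2, -7]]
Verify stationarity: grad f(x*) = H x* + g = (0, 0).
Eigenvalues of H: -8.2361, -3.7639.
Both eigenvalues < 0, so H is negative definite -> x* is a strict local max.

max


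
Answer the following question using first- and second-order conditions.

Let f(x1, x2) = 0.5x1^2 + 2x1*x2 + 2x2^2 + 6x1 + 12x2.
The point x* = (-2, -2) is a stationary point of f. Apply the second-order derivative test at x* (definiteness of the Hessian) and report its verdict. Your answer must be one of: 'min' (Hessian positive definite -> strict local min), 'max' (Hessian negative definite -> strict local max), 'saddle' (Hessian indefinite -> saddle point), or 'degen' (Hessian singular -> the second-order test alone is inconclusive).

Compute the Hessian H = grad^2 f:
  H = [[1, 2], [2, 4]]
Verify stationarity: grad f(x*) = H x* + g = (0, 0).
Eigenvalues of H: 0, 5.
H has a zero eigenvalue (singular; positive semidefinite but not definite), so H is neither positive definite, negative definite, nor indefinite. The second-order test alone is inconclusive -> degen.
(Indeed, f is constant along the null direction of H through x*, so x* is not a strict local extremum.)

degen


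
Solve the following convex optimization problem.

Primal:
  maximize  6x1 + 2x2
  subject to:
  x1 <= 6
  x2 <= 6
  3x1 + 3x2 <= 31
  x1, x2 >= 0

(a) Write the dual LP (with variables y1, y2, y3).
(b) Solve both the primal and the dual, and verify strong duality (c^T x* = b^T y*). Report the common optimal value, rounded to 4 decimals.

The standard primal-dual pair for 'max c^T x s.t. A x <= b, x >= 0' is:
  Dual:  min b^T y  s.t.  A^T y >= c,  y >= 0.

So the dual LP is:
  minimize  6y1 + 6y2 + 31y3
  subject to:
    y1 + 3y3 >= 6
    y2 + 3y3 >= 2
    y1, y2, y3 >= 0

Solving the primal: x* = (6, 4.3333).
  primal value c^T x* = 44.6667.
Solving the dual: y* = (4, 0, 0.6667).
  dual value b^T y* = 44.6667.
Strong duality: c^T x* = b^T y*. Confirmed.

44.6667


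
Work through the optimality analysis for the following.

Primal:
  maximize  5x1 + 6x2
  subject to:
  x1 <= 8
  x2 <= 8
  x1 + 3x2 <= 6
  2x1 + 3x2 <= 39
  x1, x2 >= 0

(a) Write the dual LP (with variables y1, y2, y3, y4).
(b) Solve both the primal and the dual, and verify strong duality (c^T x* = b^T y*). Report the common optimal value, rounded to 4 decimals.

The standard primal-dual pair for 'max c^T x s.t. A x <= b, x >= 0' is:
  Dual:  min b^T y  s.t.  A^T y >= c,  y >= 0.

So the dual LP is:
  minimize  8y1 + 8y2 + 6y3 + 39y4
  subject to:
    y1 + y3 + 2y4 >= 5
    y2 + 3y3 + 3y4 >= 6
    y1, y2, y3, y4 >= 0

Solving the primal: x* = (6, 0).
  primal value c^T x* = 30.
Solving the dual: y* = (0, 0, 5, 0).
  dual value b^T y* = 30.
Strong duality: c^T x* = b^T y*. Confirmed.

30


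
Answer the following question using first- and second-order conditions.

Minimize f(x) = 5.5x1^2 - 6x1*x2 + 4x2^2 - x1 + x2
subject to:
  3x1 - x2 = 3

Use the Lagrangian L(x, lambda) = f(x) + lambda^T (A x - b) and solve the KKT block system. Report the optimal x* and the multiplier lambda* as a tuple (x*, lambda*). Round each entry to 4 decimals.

Form the Lagrangian:
  L(x, lambda) = (1/2) x^T Q x + c^T x + lambda^T (A x - b)
Stationarity (grad_x L = 0): Q x + c + A^T lambda = 0.
Primal feasibility: A x = b.

This gives the KKT block system:
  [ Q   A^T ] [ x     ]   [-c ]
  [ A    0  ] [ lambda ] = [ b ]

Solving the linear system:
  x*      = (1.1064, 0.3191)
  lambda* = (-3.0851)
  f(x*)   = 4.234

x* = (1.1064, 0.3191), lambda* = (-3.0851)


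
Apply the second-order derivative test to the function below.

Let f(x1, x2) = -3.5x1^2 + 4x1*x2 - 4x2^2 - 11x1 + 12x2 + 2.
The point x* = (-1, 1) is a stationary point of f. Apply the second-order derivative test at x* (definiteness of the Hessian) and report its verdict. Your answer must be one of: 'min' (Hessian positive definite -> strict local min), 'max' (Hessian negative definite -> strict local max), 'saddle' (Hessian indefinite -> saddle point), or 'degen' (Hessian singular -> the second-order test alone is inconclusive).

Compute the Hessian H = grad^2 f:
  H = [[-7, 4], [4, -8]]
Verify stationarity: grad f(x*) = H x* + g = (0, 0).
Eigenvalues of H: -11.5311, -3.4689.
Both eigenvalues < 0, so H is negative definite -> x* is a strict local max.

max


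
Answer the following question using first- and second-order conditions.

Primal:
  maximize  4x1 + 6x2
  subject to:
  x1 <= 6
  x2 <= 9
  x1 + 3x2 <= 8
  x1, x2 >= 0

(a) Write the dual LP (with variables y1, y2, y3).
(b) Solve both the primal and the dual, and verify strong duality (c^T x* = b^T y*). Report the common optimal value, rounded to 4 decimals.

The standard primal-dual pair for 'max c^T x s.t. A x <= b, x >= 0' is:
  Dual:  min b^T y  s.t.  A^T y >= c,  y >= 0.

So the dual LP is:
  minimize  6y1 + 9y2 + 8y3
  subject to:
    y1 + y3 >= 4
    y2 + 3y3 >= 6
    y1, y2, y3 >= 0

Solving the primal: x* = (6, 0.6667).
  primal value c^T x* = 28.
Solving the dual: y* = (2, 0, 2).
  dual value b^T y* = 28.
Strong duality: c^T x* = b^T y*. Confirmed.

28


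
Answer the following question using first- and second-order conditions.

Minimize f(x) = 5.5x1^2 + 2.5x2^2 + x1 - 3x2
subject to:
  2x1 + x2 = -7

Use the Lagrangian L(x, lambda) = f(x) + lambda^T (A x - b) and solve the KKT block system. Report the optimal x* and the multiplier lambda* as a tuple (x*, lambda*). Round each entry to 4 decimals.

Form the Lagrangian:
  L(x, lambda) = (1/2) x^T Q x + c^T x + lambda^T (A x - b)
Stationarity (grad_x L = 0): Q x + c + A^T lambda = 0.
Primal feasibility: A x = b.

This gives the KKT block system:
  [ Q   A^T ] [ x     ]   [-c ]
  [ A    0  ] [ lambda ] = [ b ]

Solving the linear system:
  x*      = (-2.4839, -2.0323)
  lambda* = (13.1613)
  f(x*)   = 47.871

x* = (-2.4839, -2.0323), lambda* = (13.1613)


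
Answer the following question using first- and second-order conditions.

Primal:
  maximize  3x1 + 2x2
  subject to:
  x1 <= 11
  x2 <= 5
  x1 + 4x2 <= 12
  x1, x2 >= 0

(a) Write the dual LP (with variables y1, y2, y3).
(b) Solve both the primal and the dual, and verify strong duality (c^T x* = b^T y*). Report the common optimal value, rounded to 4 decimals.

The standard primal-dual pair for 'max c^T x s.t. A x <= b, x >= 0' is:
  Dual:  min b^T y  s.t.  A^T y >= c,  y >= 0.

So the dual LP is:
  minimize  11y1 + 5y2 + 12y3
  subject to:
    y1 + y3 >= 3
    y2 + 4y3 >= 2
    y1, y2, y3 >= 0

Solving the primal: x* = (11, 0.25).
  primal value c^T x* = 33.5.
Solving the dual: y* = (2.5, 0, 0.5).
  dual value b^T y* = 33.5.
Strong duality: c^T x* = b^T y*. Confirmed.

33.5


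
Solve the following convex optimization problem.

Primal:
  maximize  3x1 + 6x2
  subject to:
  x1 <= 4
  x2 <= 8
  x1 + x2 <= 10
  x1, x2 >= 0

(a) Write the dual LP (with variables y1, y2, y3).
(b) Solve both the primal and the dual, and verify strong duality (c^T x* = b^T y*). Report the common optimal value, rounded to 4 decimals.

The standard primal-dual pair for 'max c^T x s.t. A x <= b, x >= 0' is:
  Dual:  min b^T y  s.t.  A^T y >= c,  y >= 0.

So the dual LP is:
  minimize  4y1 + 8y2 + 10y3
  subject to:
    y1 + y3 >= 3
    y2 + y3 >= 6
    y1, y2, y3 >= 0

Solving the primal: x* = (2, 8).
  primal value c^T x* = 54.
Solving the dual: y* = (0, 3, 3).
  dual value b^T y* = 54.
Strong duality: c^T x* = b^T y*. Confirmed.

54


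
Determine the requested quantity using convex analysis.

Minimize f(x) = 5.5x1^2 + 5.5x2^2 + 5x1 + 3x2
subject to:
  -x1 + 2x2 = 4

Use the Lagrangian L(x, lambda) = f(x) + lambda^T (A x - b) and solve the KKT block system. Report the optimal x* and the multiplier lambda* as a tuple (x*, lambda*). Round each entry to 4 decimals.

Form the Lagrangian:
  L(x, lambda) = (1/2) x^T Q x + c^T x + lambda^T (A x - b)
Stationarity (grad_x L = 0): Q x + c + A^T lambda = 0.
Primal feasibility: A x = b.

This gives the KKT block system:
  [ Q   A^T ] [ x     ]   [-c ]
  [ A    0  ] [ lambda ] = [ b ]

Solving the linear system:
  x*      = (-1.2727, 1.3636)
  lambda* = (-9)
  f(x*)   = 16.8636

x* = (-1.2727, 1.3636), lambda* = (-9)


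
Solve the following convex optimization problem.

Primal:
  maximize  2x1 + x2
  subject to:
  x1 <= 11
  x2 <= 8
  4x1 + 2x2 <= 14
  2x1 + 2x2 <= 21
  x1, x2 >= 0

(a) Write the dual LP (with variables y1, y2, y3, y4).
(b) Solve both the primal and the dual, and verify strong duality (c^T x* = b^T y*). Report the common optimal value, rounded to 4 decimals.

The standard primal-dual pair for 'max c^T x s.t. A x <= b, x >= 0' is:
  Dual:  min b^T y  s.t.  A^T y >= c,  y >= 0.

So the dual LP is:
  minimize  11y1 + 8y2 + 14y3 + 21y4
  subject to:
    y1 + 4y3 + 2y4 >= 2
    y2 + 2y3 + 2y4 >= 1
    y1, y2, y3, y4 >= 0

Solving the primal: x* = (3.5, 0).
  primal value c^T x* = 7.
Solving the dual: y* = (0, 0, 0.5, 0).
  dual value b^T y* = 7.
Strong duality: c^T x* = b^T y*. Confirmed.

7


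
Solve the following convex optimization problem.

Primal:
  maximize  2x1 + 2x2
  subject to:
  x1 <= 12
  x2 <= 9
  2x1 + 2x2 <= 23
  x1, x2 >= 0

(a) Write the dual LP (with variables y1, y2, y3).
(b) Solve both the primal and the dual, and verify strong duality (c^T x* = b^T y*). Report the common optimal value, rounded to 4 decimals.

The standard primal-dual pair for 'max c^T x s.t. A x <= b, x >= 0' is:
  Dual:  min b^T y  s.t.  A^T y >= c,  y >= 0.

So the dual LP is:
  minimize  12y1 + 9y2 + 23y3
  subject to:
    y1 + 2y3 >= 2
    y2 + 2y3 >= 2
    y1, y2, y3 >= 0

Solving the primal: x* = (11.5, 0).
  primal value c^T x* = 23.
Solving the dual: y* = (0, 0, 1).
  dual value b^T y* = 23.
Strong duality: c^T x* = b^T y*. Confirmed.

23


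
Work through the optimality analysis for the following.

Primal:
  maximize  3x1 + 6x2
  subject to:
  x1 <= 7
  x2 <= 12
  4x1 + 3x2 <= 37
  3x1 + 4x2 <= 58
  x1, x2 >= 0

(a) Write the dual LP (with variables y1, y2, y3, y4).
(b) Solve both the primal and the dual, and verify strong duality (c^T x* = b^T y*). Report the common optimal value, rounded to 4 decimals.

The standard primal-dual pair for 'max c^T x s.t. A x <= b, x >= 0' is:
  Dual:  min b^T y  s.t.  A^T y >= c,  y >= 0.

So the dual LP is:
  minimize  7y1 + 12y2 + 37y3 + 58y4
  subject to:
    y1 + 4y3 + 3y4 >= 3
    y2 + 3y3 + 4y4 >= 6
    y1, y2, y3, y4 >= 0

Solving the primal: x* = (0.25, 12).
  primal value c^T x* = 72.75.
Solving the dual: y* = (0, 3.75, 0.75, 0).
  dual value b^T y* = 72.75.
Strong duality: c^T x* = b^T y*. Confirmed.

72.75


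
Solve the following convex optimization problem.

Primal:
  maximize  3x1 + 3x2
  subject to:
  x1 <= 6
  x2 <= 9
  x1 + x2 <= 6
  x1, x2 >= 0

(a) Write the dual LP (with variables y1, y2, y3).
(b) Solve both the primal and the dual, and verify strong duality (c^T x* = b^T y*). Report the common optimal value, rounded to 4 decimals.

The standard primal-dual pair for 'max c^T x s.t. A x <= b, x >= 0' is:
  Dual:  min b^T y  s.t.  A^T y >= c,  y >= 0.

So the dual LP is:
  minimize  6y1 + 9y2 + 6y3
  subject to:
    y1 + y3 >= 3
    y2 + y3 >= 3
    y1, y2, y3 >= 0

Solving the primal: x* = (0, 6).
  primal value c^T x* = 18.
Solving the dual: y* = (0, 0, 3).
  dual value b^T y* = 18.
Strong duality: c^T x* = b^T y*. Confirmed.

18


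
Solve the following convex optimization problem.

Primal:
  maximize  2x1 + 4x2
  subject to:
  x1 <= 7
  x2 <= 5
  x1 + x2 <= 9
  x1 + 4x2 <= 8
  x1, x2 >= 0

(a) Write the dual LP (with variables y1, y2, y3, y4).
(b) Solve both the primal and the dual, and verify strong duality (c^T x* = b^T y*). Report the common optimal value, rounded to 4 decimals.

The standard primal-dual pair for 'max c^T x s.t. A x <= b, x >= 0' is:
  Dual:  min b^T y  s.t.  A^T y >= c,  y >= 0.

So the dual LP is:
  minimize  7y1 + 5y2 + 9y3 + 8y4
  subject to:
    y1 + y3 + y4 >= 2
    y2 + y3 + 4y4 >= 4
    y1, y2, y3, y4 >= 0

Solving the primal: x* = (7, 0.25).
  primal value c^T x* = 15.
Solving the dual: y* = (1, 0, 0, 1).
  dual value b^T y* = 15.
Strong duality: c^T x* = b^T y*. Confirmed.

15


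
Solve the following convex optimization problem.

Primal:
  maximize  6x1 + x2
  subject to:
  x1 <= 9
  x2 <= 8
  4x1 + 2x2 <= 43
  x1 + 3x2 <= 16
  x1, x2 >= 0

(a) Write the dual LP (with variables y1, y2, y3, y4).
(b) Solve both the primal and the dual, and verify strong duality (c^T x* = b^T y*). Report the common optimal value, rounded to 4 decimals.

The standard primal-dual pair for 'max c^T x s.t. A x <= b, x >= 0' is:
  Dual:  min b^T y  s.t.  A^T y >= c,  y >= 0.

So the dual LP is:
  minimize  9y1 + 8y2 + 43y3 + 16y4
  subject to:
    y1 + 4y3 + y4 >= 6
    y2 + 2y3 + 3y4 >= 1
    y1, y2, y3, y4 >= 0

Solving the primal: x* = (9, 2.3333).
  primal value c^T x* = 56.3333.
Solving the dual: y* = (5.6667, 0, 0, 0.3333).
  dual value b^T y* = 56.3333.
Strong duality: c^T x* = b^T y*. Confirmed.

56.3333


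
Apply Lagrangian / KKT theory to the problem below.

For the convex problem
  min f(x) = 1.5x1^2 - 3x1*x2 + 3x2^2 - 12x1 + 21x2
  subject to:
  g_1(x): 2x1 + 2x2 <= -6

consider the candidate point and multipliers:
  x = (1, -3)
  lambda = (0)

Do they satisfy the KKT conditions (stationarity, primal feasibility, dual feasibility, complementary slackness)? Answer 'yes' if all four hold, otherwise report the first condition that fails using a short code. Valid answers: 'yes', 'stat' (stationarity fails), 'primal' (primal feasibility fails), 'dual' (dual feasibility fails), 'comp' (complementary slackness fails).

Gradient of f: grad f(x) = Q x + c = (0, 0)
Constraint values g_i(x) = a_i^T x - b_i:
  g_1((1, -3)) = 2
Stationarity residual: grad f(x) + sum_i lambda_i a_i = (0, 0)
  -> stationarity OK
Primal feasibility (all g_i <= 0): FAILS
Dual feasibility (all lambda_i >= 0): OK
Complementary slackness (lambda_i * g_i(x) = 0 for all i): OK

Verdict: the first failing condition is primal_feasibility -> primal.

primal


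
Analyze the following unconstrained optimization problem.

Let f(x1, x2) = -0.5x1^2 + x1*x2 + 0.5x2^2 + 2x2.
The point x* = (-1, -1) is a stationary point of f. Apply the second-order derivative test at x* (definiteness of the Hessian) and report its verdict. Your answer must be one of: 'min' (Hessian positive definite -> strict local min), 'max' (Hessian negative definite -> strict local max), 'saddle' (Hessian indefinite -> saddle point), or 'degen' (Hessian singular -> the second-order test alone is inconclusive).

Compute the Hessian H = grad^2 f:
  H = [[-1, 1], [1, 1]]
Verify stationarity: grad f(x*) = H x* + g = (0, 0).
Eigenvalues of H: -1.4142, 1.4142.
Eigenvalues have mixed signs, so H is indefinite -> x* is a saddle point.

saddle


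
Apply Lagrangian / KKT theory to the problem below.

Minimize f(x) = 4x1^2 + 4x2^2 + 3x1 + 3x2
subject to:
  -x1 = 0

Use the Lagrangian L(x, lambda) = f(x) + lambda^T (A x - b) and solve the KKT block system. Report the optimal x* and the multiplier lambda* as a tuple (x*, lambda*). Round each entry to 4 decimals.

Form the Lagrangian:
  L(x, lambda) = (1/2) x^T Q x + c^T x + lambda^T (A x - b)
Stationarity (grad_x L = 0): Q x + c + A^T lambda = 0.
Primal feasibility: A x = b.

This gives the KKT block system:
  [ Q   A^T ] [ x     ]   [-c ]
  [ A    0  ] [ lambda ] = [ b ]

Solving the linear system:
  x*      = (0, -0.375)
  lambda* = (3)
  f(x*)   = -0.5625

x* = (0, -0.375), lambda* = (3)


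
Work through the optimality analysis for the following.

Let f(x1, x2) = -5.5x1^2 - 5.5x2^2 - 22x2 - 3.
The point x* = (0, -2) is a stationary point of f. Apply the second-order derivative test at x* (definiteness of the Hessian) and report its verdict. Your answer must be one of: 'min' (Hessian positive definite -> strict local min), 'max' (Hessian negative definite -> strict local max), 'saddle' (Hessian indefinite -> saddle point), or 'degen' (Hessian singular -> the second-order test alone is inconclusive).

Compute the Hessian H = grad^2 f:
  H = [[-11, 0], [0, -11]]
Verify stationarity: grad f(x*) = H x* + g = (0, 0).
Eigenvalues of H: -11, -11.
Both eigenvalues < 0, so H is negative definite -> x* is a strict local max.

max


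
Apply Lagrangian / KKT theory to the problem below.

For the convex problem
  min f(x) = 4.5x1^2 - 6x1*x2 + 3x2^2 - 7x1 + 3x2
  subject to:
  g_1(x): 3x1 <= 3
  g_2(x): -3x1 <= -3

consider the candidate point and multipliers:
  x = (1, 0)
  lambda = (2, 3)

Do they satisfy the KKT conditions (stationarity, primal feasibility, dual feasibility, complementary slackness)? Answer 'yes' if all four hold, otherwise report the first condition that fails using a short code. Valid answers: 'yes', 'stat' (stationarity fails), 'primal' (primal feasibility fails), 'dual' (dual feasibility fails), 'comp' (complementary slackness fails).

Gradient of f: grad f(x) = Q x + c = (2, -3)
Constraint values g_i(x) = a_i^T x - b_i:
  g_1((1, 0)) = 0
  g_2((1, 0)) = 0
Stationarity residual: grad f(x) + sum_i lambda_i a_i = (-1, -3)
  -> stationarity FAILS
Primal feasibility (all g_i <= 0): OK
Dual feasibility (all lambda_i >= 0): OK
Complementary slackness (lambda_i * g_i(x) = 0 for all i): OK

Verdict: the first failing condition is stationarity -> stat.

stat


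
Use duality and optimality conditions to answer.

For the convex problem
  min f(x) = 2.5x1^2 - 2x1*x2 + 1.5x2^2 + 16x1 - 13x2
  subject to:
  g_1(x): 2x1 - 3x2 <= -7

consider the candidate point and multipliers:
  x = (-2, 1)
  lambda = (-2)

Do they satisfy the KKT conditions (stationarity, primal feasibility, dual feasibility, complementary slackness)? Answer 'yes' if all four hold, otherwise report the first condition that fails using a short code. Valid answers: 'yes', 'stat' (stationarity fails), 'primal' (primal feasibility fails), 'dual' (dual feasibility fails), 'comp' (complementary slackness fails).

Gradient of f: grad f(x) = Q x + c = (4, -6)
Constraint values g_i(x) = a_i^T x - b_i:
  g_1((-2, 1)) = 0
Stationarity residual: grad f(x) + sum_i lambda_i a_i = (0, 0)
  -> stationarity OK
Primal feasibility (all g_i <= 0): OK
Dual feasibility (all lambda_i >= 0): FAILS
Complementary slackness (lambda_i * g_i(x) = 0 for all i): OK

Verdict: the first failing condition is dual_feasibility -> dual.

dual


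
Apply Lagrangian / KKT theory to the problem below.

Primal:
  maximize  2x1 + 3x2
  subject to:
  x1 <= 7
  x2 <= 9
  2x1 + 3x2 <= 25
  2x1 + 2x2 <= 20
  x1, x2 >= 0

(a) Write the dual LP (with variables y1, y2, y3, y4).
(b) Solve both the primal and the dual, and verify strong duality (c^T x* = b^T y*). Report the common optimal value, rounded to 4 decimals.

The standard primal-dual pair for 'max c^T x s.t. A x <= b, x >= 0' is:
  Dual:  min b^T y  s.t.  A^T y >= c,  y >= 0.

So the dual LP is:
  minimize  7y1 + 9y2 + 25y3 + 20y4
  subject to:
    y1 + 2y3 + 2y4 >= 2
    y2 + 3y3 + 2y4 >= 3
    y1, y2, y3, y4 >= 0

Solving the primal: x* = (5, 5).
  primal value c^T x* = 25.
Solving the dual: y* = (0, 0, 1, 0).
  dual value b^T y* = 25.
Strong duality: c^T x* = b^T y*. Confirmed.

25


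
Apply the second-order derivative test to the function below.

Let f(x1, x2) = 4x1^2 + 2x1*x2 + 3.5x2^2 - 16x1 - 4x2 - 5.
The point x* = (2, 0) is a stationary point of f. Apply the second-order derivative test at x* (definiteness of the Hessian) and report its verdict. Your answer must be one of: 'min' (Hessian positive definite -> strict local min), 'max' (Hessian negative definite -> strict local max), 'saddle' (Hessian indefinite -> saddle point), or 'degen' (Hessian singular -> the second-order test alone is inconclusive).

Compute the Hessian H = grad^2 f:
  H = [[8, 2], [2, 7]]
Verify stationarity: grad f(x*) = H x* + g = (0, 0).
Eigenvalues of H: 5.4384, 9.5616.
Both eigenvalues > 0, so H is positive definite -> x* is a strict local min.

min


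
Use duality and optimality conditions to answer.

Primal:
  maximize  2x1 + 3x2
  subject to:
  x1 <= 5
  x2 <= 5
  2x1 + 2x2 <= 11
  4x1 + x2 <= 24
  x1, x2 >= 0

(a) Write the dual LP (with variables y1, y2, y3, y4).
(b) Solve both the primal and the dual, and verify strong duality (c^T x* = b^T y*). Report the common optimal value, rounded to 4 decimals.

The standard primal-dual pair for 'max c^T x s.t. A x <= b, x >= 0' is:
  Dual:  min b^T y  s.t.  A^T y >= c,  y >= 0.

So the dual LP is:
  minimize  5y1 + 5y2 + 11y3 + 24y4
  subject to:
    y1 + 2y3 + 4y4 >= 2
    y2 + 2y3 + y4 >= 3
    y1, y2, y3, y4 >= 0

Solving the primal: x* = (0.5, 5).
  primal value c^T x* = 16.
Solving the dual: y* = (0, 1, 1, 0).
  dual value b^T y* = 16.
Strong duality: c^T x* = b^T y*. Confirmed.

16


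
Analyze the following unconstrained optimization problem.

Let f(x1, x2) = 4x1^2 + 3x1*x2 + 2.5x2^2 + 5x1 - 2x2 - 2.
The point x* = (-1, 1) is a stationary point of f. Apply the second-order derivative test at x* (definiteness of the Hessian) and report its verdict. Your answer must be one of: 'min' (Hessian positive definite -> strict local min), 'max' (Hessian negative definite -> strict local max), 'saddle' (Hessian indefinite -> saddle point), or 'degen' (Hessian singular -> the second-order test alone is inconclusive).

Compute the Hessian H = grad^2 f:
  H = [[8, 3], [3, 5]]
Verify stationarity: grad f(x*) = H x* + g = (0, 0).
Eigenvalues of H: 3.1459, 9.8541.
Both eigenvalues > 0, so H is positive definite -> x* is a strict local min.

min


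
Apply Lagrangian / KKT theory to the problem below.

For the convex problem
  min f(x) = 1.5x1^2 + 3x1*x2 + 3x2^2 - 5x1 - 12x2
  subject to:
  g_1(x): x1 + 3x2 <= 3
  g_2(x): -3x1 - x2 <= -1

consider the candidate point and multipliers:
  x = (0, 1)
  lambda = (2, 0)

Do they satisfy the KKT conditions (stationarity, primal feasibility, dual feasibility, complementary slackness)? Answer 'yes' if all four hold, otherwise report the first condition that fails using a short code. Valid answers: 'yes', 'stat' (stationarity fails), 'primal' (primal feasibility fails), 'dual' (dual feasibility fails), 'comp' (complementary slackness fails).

Gradient of f: grad f(x) = Q x + c = (-2, -6)
Constraint values g_i(x) = a_i^T x - b_i:
  g_1((0, 1)) = 0
  g_2((0, 1)) = 0
Stationarity residual: grad f(x) + sum_i lambda_i a_i = (0, 0)
  -> stationarity OK
Primal feasibility (all g_i <= 0): OK
Dual feasibility (all lambda_i >= 0): OK
Complementary slackness (lambda_i * g_i(x) = 0 for all i): OK

Verdict: yes, KKT holds.

yes


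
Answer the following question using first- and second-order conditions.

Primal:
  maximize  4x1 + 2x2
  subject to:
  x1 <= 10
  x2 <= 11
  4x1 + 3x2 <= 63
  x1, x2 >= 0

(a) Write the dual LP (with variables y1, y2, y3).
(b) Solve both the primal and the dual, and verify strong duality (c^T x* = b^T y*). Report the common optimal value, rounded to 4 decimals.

The standard primal-dual pair for 'max c^T x s.t. A x <= b, x >= 0' is:
  Dual:  min b^T y  s.t.  A^T y >= c,  y >= 0.

So the dual LP is:
  minimize  10y1 + 11y2 + 63y3
  subject to:
    y1 + 4y3 >= 4
    y2 + 3y3 >= 2
    y1, y2, y3 >= 0

Solving the primal: x* = (10, 7.6667).
  primal value c^T x* = 55.3333.
Solving the dual: y* = (1.3333, 0, 0.6667).
  dual value b^T y* = 55.3333.
Strong duality: c^T x* = b^T y*. Confirmed.

55.3333


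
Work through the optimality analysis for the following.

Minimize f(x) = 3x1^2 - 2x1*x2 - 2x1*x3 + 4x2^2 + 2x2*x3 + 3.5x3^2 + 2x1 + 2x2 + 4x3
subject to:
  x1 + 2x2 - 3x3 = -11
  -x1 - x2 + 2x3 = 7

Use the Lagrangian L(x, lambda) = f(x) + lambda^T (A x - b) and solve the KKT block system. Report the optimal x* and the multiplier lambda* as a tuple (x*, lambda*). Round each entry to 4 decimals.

Form the Lagrangian:
  L(x, lambda) = (1/2) x^T Q x + c^T x + lambda^T (A x - b)
Stationarity (grad_x L = 0): Q x + c + A^T lambda = 0.
Primal feasibility: A x = b.

This gives the KKT block system:
  [ Q   A^T ] [ x     ]   [-c ]
  [ A    0  ] [ lambda ] = [ b ]

Solving the linear system:
  x*      = (-1.2353, -2.2353, 1.7647)
  lambda* = (5.4118, 0.9412)
  f(x*)   = 26.5294

x* = (-1.2353, -2.2353, 1.7647), lambda* = (5.4118, 0.9412)


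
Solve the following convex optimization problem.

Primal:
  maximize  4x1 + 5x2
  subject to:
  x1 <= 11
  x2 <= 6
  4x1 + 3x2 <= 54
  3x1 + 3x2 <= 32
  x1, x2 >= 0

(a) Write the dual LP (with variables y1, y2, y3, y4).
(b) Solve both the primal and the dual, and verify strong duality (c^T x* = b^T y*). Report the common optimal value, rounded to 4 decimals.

The standard primal-dual pair for 'max c^T x s.t. A x <= b, x >= 0' is:
  Dual:  min b^T y  s.t.  A^T y >= c,  y >= 0.

So the dual LP is:
  minimize  11y1 + 6y2 + 54y3 + 32y4
  subject to:
    y1 + 4y3 + 3y4 >= 4
    y2 + 3y3 + 3y4 >= 5
    y1, y2, y3, y4 >= 0

Solving the primal: x* = (4.6667, 6).
  primal value c^T x* = 48.6667.
Solving the dual: y* = (0, 1, 0, 1.3333).
  dual value b^T y* = 48.6667.
Strong duality: c^T x* = b^T y*. Confirmed.

48.6667


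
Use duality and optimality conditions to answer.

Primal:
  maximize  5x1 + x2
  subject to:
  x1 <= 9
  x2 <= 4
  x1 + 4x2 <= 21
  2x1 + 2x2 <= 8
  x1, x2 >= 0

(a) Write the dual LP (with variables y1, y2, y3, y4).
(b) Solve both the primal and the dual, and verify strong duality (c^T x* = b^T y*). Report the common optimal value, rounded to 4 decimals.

The standard primal-dual pair for 'max c^T x s.t. A x <= b, x >= 0' is:
  Dual:  min b^T y  s.t.  A^T y >= c,  y >= 0.

So the dual LP is:
  minimize  9y1 + 4y2 + 21y3 + 8y4
  subject to:
    y1 + y3 + 2y4 >= 5
    y2 + 4y3 + 2y4 >= 1
    y1, y2, y3, y4 >= 0

Solving the primal: x* = (4, 0).
  primal value c^T x* = 20.
Solving the dual: y* = (0, 0, 0, 2.5).
  dual value b^T y* = 20.
Strong duality: c^T x* = b^T y*. Confirmed.

20


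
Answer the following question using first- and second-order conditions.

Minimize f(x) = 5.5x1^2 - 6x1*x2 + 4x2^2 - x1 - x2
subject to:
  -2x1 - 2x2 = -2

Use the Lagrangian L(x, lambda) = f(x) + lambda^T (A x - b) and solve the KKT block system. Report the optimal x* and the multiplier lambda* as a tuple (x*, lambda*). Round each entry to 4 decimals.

Form the Lagrangian:
  L(x, lambda) = (1/2) x^T Q x + c^T x + lambda^T (A x - b)
Stationarity (grad_x L = 0): Q x + c + A^T lambda = 0.
Primal feasibility: A x = b.

This gives the KKT block system:
  [ Q   A^T ] [ x     ]   [-c ]
  [ A    0  ] [ lambda ] = [ b ]

Solving the linear system:
  x*      = (0.4516, 0.5484)
  lambda* = (0.3387)
  f(x*)   = -0.1613

x* = (0.4516, 0.5484), lambda* = (0.3387)


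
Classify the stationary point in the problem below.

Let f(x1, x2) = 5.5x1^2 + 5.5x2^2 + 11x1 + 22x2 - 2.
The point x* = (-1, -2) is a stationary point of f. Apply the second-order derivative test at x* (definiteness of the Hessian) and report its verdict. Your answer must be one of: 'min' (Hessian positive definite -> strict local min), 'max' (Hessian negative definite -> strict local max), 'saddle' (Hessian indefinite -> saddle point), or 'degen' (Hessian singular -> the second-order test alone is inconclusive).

Compute the Hessian H = grad^2 f:
  H = [[11, 0], [0, 11]]
Verify stationarity: grad f(x*) = H x* + g = (0, 0).
Eigenvalues of H: 11, 11.
Both eigenvalues > 0, so H is positive definite -> x* is a strict local min.

min


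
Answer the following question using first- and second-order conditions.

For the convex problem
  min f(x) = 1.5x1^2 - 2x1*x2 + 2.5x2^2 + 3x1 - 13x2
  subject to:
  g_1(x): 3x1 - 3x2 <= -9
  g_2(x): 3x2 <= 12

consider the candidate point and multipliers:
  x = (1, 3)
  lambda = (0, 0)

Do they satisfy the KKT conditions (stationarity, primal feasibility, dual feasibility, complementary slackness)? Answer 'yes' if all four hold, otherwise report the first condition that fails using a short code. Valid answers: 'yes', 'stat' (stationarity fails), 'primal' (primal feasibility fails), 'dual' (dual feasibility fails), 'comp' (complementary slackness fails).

Gradient of f: grad f(x) = Q x + c = (0, 0)
Constraint values g_i(x) = a_i^T x - b_i:
  g_1((1, 3)) = 3
  g_2((1, 3)) = -3
Stationarity residual: grad f(x) + sum_i lambda_i a_i = (0, 0)
  -> stationarity OK
Primal feasibility (all g_i <= 0): FAILS
Dual feasibility (all lambda_i >= 0): OK
Complementary slackness (lambda_i * g_i(x) = 0 for all i): OK

Verdict: the first failing condition is primal_feasibility -> primal.

primal


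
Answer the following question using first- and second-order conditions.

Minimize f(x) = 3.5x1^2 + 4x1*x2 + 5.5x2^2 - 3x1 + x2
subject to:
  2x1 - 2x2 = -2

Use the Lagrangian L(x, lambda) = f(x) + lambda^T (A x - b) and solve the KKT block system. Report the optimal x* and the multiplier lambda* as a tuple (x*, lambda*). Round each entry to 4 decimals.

Form the Lagrangian:
  L(x, lambda) = (1/2) x^T Q x + c^T x + lambda^T (A x - b)
Stationarity (grad_x L = 0): Q x + c + A^T lambda = 0.
Primal feasibility: A x = b.

This gives the KKT block system:
  [ Q   A^T ] [ x     ]   [-c ]
  [ A    0  ] [ lambda ] = [ b ]

Solving the linear system:
  x*      = (-0.5, 0.5)
  lambda* = (2.25)
  f(x*)   = 3.25

x* = (-0.5, 0.5), lambda* = (2.25)


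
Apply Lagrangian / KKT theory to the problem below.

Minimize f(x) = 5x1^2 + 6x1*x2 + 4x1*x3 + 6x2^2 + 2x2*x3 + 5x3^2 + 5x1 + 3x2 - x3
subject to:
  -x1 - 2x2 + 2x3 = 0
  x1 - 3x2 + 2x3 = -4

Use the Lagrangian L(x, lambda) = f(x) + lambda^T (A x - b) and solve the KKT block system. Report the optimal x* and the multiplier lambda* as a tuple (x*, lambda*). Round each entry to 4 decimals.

Form the Lagrangian:
  L(x, lambda) = (1/2) x^T Q x + c^T x + lambda^T (A x - b)
Stationarity (grad_x L = 0): Q x + c + A^T lambda = 0.
Primal feasibility: A x = b.

This gives the KKT block system:
  [ Q   A^T ] [ x     ]   [-c ]
  [ A    0  ] [ lambda ] = [ b ]

Solving the linear system:
  x*      = (-1.5203, 0.9593, 0.1992)
  lambda* = (-1.0325, 2.6179)
  f(x*)   = 2.7744

x* = (-1.5203, 0.9593, 0.1992), lambda* = (-1.0325, 2.6179)


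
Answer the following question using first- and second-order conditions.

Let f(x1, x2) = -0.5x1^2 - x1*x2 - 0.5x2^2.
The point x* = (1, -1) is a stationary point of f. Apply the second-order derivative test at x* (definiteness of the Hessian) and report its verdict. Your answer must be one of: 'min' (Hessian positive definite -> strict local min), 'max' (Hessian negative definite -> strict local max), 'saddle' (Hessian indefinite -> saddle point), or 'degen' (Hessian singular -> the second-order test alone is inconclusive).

Compute the Hessian H = grad^2 f:
  H = [[-1, -1], [-1, -1]]
Verify stationarity: grad f(x*) = H x* + g = (0, 0).
Eigenvalues of H: -2, 0.
H has a zero eigenvalue (singular; negative semidefinite but not definite), so H is neither positive definite, negative definite, nor indefinite. The second-order test alone is inconclusive -> degen.
(Indeed, f is constant along the null direction of H through x*, so x* is not a strict local extremum.)

degen


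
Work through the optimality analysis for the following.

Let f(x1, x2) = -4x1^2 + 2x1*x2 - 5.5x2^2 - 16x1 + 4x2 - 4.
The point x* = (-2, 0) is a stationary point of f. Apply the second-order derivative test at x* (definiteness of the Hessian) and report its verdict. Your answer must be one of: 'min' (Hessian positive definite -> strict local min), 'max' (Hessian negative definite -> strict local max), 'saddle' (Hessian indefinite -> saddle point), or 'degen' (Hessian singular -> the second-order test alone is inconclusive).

Compute the Hessian H = grad^2 f:
  H = [[-8, 2], [2, -11]]
Verify stationarity: grad f(x*) = H x* + g = (0, 0).
Eigenvalues of H: -12, -7.
Both eigenvalues < 0, so H is negative definite -> x* is a strict local max.

max


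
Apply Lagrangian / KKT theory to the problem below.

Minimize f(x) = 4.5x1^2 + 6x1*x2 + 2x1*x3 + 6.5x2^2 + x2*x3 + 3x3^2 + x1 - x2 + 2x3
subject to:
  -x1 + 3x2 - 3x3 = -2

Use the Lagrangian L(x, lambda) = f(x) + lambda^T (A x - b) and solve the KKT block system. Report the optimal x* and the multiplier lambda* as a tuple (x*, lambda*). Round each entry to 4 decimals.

Form the Lagrangian:
  L(x, lambda) = (1/2) x^T Q x + c^T x + lambda^T (A x - b)
Stationarity (grad_x L = 0): Q x + c + A^T lambda = 0.
Primal feasibility: A x = b.

This gives the KKT block system:
  [ Q   A^T ] [ x     ]   [-c ]
  [ A    0  ] [ lambda ] = [ b ]

Solving the linear system:
  x*      = (0.1757, -0.3173, 0.2908)
  lambda* = (1.2597)
  f(x*)   = 1.797

x* = (0.1757, -0.3173, 0.2908), lambda* = (1.2597)


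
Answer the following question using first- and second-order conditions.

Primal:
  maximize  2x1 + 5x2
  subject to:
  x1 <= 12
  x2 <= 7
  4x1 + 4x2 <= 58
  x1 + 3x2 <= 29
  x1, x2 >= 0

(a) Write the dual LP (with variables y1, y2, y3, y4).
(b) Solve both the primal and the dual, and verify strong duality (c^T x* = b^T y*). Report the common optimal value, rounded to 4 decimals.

The standard primal-dual pair for 'max c^T x s.t. A x <= b, x >= 0' is:
  Dual:  min b^T y  s.t.  A^T y >= c,  y >= 0.

So the dual LP is:
  minimize  12y1 + 7y2 + 58y3 + 29y4
  subject to:
    y1 + 4y3 + y4 >= 2
    y2 + 4y3 + 3y4 >= 5
    y1, y2, y3, y4 >= 0

Solving the primal: x* = (7.5, 7).
  primal value c^T x* = 50.
Solving the dual: y* = (0, 3, 0.5, 0).
  dual value b^T y* = 50.
Strong duality: c^T x* = b^T y*. Confirmed.

50
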